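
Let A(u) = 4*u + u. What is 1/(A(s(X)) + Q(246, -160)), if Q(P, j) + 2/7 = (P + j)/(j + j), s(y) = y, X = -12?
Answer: -1120/67821 ≈ -0.016514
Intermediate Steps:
A(u) = 5*u
Q(P, j) = -2/7 + (P + j)/(2*j) (Q(P, j) = -2/7 + (P + j)/(j + j) = -2/7 + (P + j)/((2*j)) = -2/7 + (P + j)*(1/(2*j)) = -2/7 + (P + j)/(2*j))
1/(A(s(X)) + Q(246, -160)) = 1/(5*(-12) + (3/14 + (½)*246/(-160))) = 1/(-60 + (3/14 + (½)*246*(-1/160))) = 1/(-60 + (3/14 - 123/160)) = 1/(-60 - 621/1120) = 1/(-67821/1120) = -1120/67821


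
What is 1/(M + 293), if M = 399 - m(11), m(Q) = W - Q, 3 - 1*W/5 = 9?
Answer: 1/733 ≈ 0.0013643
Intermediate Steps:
W = -30 (W = 15 - 5*9 = 15 - 45 = -30)
m(Q) = -30 - Q
M = 440 (M = 399 - (-30 - 1*11) = 399 - (-30 - 11) = 399 - 1*(-41) = 399 + 41 = 440)
1/(M + 293) = 1/(440 + 293) = 1/733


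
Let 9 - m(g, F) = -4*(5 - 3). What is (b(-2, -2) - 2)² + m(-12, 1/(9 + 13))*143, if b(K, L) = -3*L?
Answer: 2447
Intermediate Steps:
m(g, F) = 17 (m(g, F) = 9 - (-4)*(5 - 3) = 9 - (-4)*2 = 9 - 1*(-8) = 9 + 8 = 17)
(b(-2, -2) - 2)² + m(-12, 1/(9 + 13))*143 = (-3*(-2) - 2)² + 17*143 = (6 - 2)² + 2431 = 4² + 2431 = 16 + 2431 = 2447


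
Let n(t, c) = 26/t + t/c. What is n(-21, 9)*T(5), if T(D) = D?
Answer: -125/7 ≈ -17.857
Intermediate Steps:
n(-21, 9)*T(5) = (26/(-21) - 21/9)*5 = (26*(-1/21) - 21*1/9)*5 = (-26/21 - 7/3)*5 = -25/7*5 = -125/7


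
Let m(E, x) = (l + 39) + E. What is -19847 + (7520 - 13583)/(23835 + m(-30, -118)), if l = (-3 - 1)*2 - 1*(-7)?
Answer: -473218084/23843 ≈ -19847.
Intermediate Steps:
l = -1 (l = -4*2 + 7 = -8 + 7 = -1)
m(E, x) = 38 + E (m(E, x) = (-1 + 39) + E = 38 + E)
-19847 + (7520 - 13583)/(23835 + m(-30, -118)) = -19847 + (7520 - 13583)/(23835 + (38 - 30)) = -19847 - 6063/(23835 + 8) = -19847 - 6063/23843 = -473218084/23843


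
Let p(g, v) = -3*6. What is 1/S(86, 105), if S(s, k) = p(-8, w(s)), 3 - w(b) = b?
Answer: -1/18 ≈ -0.055556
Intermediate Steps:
w(b) = 3 - b
p(g, v) = -18
S(s, k) = -18
1/S(86, 105) = 1/(-18) = -1/18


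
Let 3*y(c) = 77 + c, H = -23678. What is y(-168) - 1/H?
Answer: -2154695/71034 ≈ -30.333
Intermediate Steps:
y(c) = 77/3 + c/3 (y(c) = (77 + c)/3 = 77/3 + c/3)
y(-168) - 1/H = (77/3 + (1/3)*(-168)) - 1/(-23678) = (77/3 - 56) - 1*(-1/23678) = -91/3 + 1/23678 = -2154695/71034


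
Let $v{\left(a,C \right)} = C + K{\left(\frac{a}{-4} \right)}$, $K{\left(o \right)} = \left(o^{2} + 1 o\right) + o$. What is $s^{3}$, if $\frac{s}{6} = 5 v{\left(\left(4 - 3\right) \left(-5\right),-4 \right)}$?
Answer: $\frac{3375}{512} \approx 6.5918$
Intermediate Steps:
$K{\left(o \right)} = o^{2} + 2 o$ ($K{\left(o \right)} = \left(o^{2} + o\right) + o = \left(o + o^{2}\right) + o = o^{2} + 2 o$)
$v{\left(a,C \right)} = C - \frac{a \left(2 - \frac{a}{4}\right)}{4}$ ($v{\left(a,C \right)} = C + \frac{a}{-4} \left(2 + \frac{a}{-4}\right) = C + a \left(- \frac{1}{4}\right) \left(2 + a \left(- \frac{1}{4}\right)\right) = C + - \frac{a}{4} \left(2 - \frac{a}{4}\right) = C - \frac{a \left(2 - \frac{a}{4}\right)}{4}$)
$s = \frac{15}{8}$ ($s = 6 \cdot 5 \left(-4 + \frac{\left(4 - 3\right) \left(-5\right) \left(-8 + \left(4 - 3\right) \left(-5\right)\right)}{16}\right) = 6 \cdot 5 \left(-4 + \frac{1 \left(-5\right) \left(-8 + 1 \left(-5\right)\right)}{16}\right) = 6 \cdot 5 \left(-4 + \frac{1}{16} \left(-5\right) \left(-8 - 5\right)\right) = 6 \cdot 5 \left(-4 + \frac{1}{16} \left(-5\right) \left(-13\right)\right) = 6 \cdot 5 \left(-4 + \frac{65}{16}\right) = 6 \cdot 5 \cdot \frac{1}{16} = 6 \cdot \frac{5}{16} = \frac{15}{8} \approx 1.875$)
$s^{3} = \left(\frac{15}{8}\right)^{3} = \frac{3375}{512}$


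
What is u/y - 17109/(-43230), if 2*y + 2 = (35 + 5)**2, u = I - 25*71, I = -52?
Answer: -21770373/11513590 ≈ -1.8908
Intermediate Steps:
u = -1827 (u = -52 - 25*71 = -52 - 1775 = -1827)
y = 799 (y = -1 + (35 + 5)**2/2 = -1 + (1/2)*40**2 = -1 + (1/2)*1600 = -1 + 800 = 799)
u/y - 17109/(-43230) = -1827/799 - 17109/(-43230) = -1827*1/799 - 17109*(-1/43230) = -1827/799 + 5703/14410 = -21770373/11513590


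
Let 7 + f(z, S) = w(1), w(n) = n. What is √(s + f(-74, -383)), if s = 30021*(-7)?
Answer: I*√210153 ≈ 458.42*I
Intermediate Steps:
f(z, S) = -6 (f(z, S) = -7 + 1 = -6)
s = -210147
√(s + f(-74, -383)) = √(-210147 - 6) = √(-210153) = I*√210153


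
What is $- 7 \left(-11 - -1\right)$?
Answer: $70$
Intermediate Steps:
$- 7 \left(-11 - -1\right) = - 7 \left(-11 + \left(4 - 3\right)\right) = - 7 \left(-11 + 1\right) = \left(-7\right) \left(-10\right) = 70$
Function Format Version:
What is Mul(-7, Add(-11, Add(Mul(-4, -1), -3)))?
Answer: 70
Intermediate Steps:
Mul(-7, Add(-11, Add(Mul(-4, -1), -3))) = Mul(-7, Add(-11, Add(4, -3))) = Mul(-7, Add(-11, 1)) = Mul(-7, -10) = 70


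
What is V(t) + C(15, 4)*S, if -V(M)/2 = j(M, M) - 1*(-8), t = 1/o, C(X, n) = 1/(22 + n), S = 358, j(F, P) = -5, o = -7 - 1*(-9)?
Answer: 101/13 ≈ 7.7692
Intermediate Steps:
o = 2 (o = -7 + 9 = 2)
t = ½ (t = 1/2 = ½ ≈ 0.50000)
V(M) = -6 (V(M) = -2*(-5 - 1*(-8)) = -2*(-5 + 8) = -2*3 = -6)
V(t) + C(15, 4)*S = -6 + 358/(22 + 4) = -6 + 358/26 = -6 + (1/26)*358 = -6 + 179/13 = 101/13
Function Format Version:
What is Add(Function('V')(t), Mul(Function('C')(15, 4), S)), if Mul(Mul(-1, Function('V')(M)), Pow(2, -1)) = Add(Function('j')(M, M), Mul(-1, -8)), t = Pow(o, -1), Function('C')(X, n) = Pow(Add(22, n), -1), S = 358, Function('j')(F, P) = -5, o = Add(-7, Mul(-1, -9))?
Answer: Rational(101, 13) ≈ 7.7692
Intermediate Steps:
o = 2 (o = Add(-7, 9) = 2)
t = Rational(1, 2) (t = Pow(2, -1) = Rational(1, 2) ≈ 0.50000)
Function('V')(M) = -6 (Function('V')(M) = Mul(-2, Add(-5, Mul(-1, -8))) = Mul(-2, Add(-5, 8)) = Mul(-2, 3) = -6)
Add(Function('V')(t), Mul(Function('C')(15, 4), S)) = Add(-6, Mul(Pow(Add(22, 4), -1), 358)) = Add(-6, Mul(Pow(26, -1), 358)) = Add(-6, Mul(Rational(1, 26), 358)) = Add(-6, Rational(179, 13)) = Rational(101, 13)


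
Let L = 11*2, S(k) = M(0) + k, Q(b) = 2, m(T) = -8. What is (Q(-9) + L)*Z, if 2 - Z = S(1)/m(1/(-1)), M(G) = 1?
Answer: 54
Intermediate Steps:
S(k) = 1 + k
Z = 9/4 (Z = 2 - (1 + 1)/(-8) = 2 - 2*(-1)/8 = 2 - 1*(-¼) = 2 + ¼ = 9/4 ≈ 2.2500)
L = 22
(Q(-9) + L)*Z = (2 + 22)*(9/4) = 24*(9/4) = 54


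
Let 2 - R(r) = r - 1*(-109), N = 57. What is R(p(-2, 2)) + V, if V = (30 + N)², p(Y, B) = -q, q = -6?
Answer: 7456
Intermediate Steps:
p(Y, B) = 6 (p(Y, B) = -1*(-6) = 6)
V = 7569 (V = (30 + 57)² = 87² = 7569)
R(r) = -107 - r (R(r) = 2 - (r - 1*(-109)) = 2 - (r + 109) = 2 - (109 + r) = 2 + (-109 - r) = -107 - r)
R(p(-2, 2)) + V = (-107 - 1*6) + 7569 = (-107 - 6) + 7569 = -113 + 7569 = 7456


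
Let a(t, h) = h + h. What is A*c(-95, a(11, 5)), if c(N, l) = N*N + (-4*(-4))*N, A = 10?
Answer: 75050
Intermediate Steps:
a(t, h) = 2*h
c(N, l) = N² + 16*N
A*c(-95, a(11, 5)) = 10*(-95*(16 - 95)) = 10*(-95*(-79)) = 10*7505 = 75050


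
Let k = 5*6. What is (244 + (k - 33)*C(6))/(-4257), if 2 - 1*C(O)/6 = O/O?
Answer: -226/4257 ≈ -0.053089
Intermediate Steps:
k = 30
C(O) = 6 (C(O) = 12 - 6*O/O = 12 - 6*1 = 12 - 6 = 6)
(244 + (k - 33)*C(6))/(-4257) = (244 + (30 - 33)*6)/(-4257) = (244 - 3*6)*(-1/4257) = (244 - 18)*(-1/4257) = 226*(-1/4257) = -226/4257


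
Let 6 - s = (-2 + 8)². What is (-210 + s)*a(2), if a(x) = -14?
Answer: 3360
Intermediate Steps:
s = -30 (s = 6 - (-2 + 8)² = 6 - 1*6² = 6 - 1*36 = 6 - 36 = -30)
(-210 + s)*a(2) = (-210 - 30)*(-14) = -240*(-14) = 3360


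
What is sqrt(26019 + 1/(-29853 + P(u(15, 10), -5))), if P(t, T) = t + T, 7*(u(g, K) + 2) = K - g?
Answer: 2*sqrt(1263119835943)/13935 ≈ 161.30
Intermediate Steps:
u(g, K) = -2 - g/7 + K/7 (u(g, K) = -2 + (K - g)/7 = -2 + (-g/7 + K/7) = -2 - g/7 + K/7)
P(t, T) = T + t
sqrt(26019 + 1/(-29853 + P(u(15, 10), -5))) = sqrt(26019 + 1/(-29853 + (-5 + (-2 - 1/7*15 + (1/7)*10)))) = sqrt(26019 + 1/(-29853 + (-5 + (-2 - 15/7 + 10/7)))) = sqrt(26019 + 1/(-29853 + (-5 - 19/7))) = sqrt(26019 + 1/(-29853 - 54/7)) = sqrt(26019 + 1/(-209025/7)) = sqrt(26019 - 7/209025) = sqrt(5438621468/209025) = 2*sqrt(1263119835943)/13935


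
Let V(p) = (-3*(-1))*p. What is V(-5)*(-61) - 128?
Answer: 787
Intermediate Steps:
V(p) = 3*p
V(-5)*(-61) - 128 = (3*(-5))*(-61) - 128 = -15*(-61) - 128 = 915 - 128 = 787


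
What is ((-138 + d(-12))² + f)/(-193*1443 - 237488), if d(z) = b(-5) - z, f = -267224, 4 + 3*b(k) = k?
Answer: 250583/515987 ≈ 0.48564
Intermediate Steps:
b(k) = -4/3 + k/3
d(z) = -3 - z (d(z) = (-4/3 + (⅓)*(-5)) - z = (-4/3 - 5/3) - z = -3 - z)
((-138 + d(-12))² + f)/(-193*1443 - 237488) = ((-138 + (-3 - 1*(-12)))² - 267224)/(-193*1443 - 237488) = ((-138 + (-3 + 12))² - 267224)/(-278499 - 237488) = ((-138 + 9)² - 267224)/(-515987) = ((-129)² - 267224)*(-1/515987) = (16641 - 267224)*(-1/515987) = -250583*(-1/515987) = 250583/515987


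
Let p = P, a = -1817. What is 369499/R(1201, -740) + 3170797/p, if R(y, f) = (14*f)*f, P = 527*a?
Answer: -23954781027859/7341030317600 ≈ -3.2631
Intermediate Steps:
P = -957559 (P = 527*(-1817) = -957559)
p = -957559
R(y, f) = 14*f²
369499/R(1201, -740) + 3170797/p = 369499/((14*(-740)²)) + 3170797/(-957559) = 369499/((14*547600)) + 3170797*(-1/957559) = 369499/7666400 - 3170797/957559 = -23954781027859/7341030317600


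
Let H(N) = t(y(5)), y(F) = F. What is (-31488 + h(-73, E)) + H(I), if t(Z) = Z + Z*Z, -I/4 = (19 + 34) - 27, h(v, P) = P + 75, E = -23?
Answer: -31406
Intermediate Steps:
h(v, P) = 75 + P
I = -104 (I = -4*((19 + 34) - 27) = -4*(53 - 27) = -4*26 = -104)
t(Z) = Z + Z**2
H(N) = 30 (H(N) = 5*(1 + 5) = 5*6 = 30)
(-31488 + h(-73, E)) + H(I) = (-31488 + (75 - 23)) + 30 = (-31488 + 52) + 30 = -31436 + 30 = -31406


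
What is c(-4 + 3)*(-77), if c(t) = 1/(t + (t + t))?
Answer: 77/3 ≈ 25.667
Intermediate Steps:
c(t) = 1/(3*t) (c(t) = 1/(t + 2*t) = 1/(3*t))
c(-4 + 3)*(-77) = (1/(3*(-4 + 3)))*(-77) = ((⅓)/(-1))*(-77) = ((⅓)*(-1))*(-77) = -⅓*(-77) = 77/3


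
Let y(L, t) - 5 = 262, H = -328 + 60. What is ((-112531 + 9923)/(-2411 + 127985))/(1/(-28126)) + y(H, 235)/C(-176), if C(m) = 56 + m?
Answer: 57713464117/2511480 ≈ 22980.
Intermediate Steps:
H = -268
y(L, t) = 267 (y(L, t) = 5 + 262 = 267)
((-112531 + 9923)/(-2411 + 127985))/(1/(-28126)) + y(H, 235)/C(-176) = ((-112531 + 9923)/(-2411 + 127985))/(1/(-28126)) + 267/(56 - 176) = (-102608/125574)/(-1/28126) + 267/(-120) = -102608*1/125574*(-28126) + 267*(-1/120) = -51304/62787*(-28126) - 89/40 = 1442976304/62787 - 89/40 = 57713464117/2511480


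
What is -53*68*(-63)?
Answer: 227052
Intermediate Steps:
-53*68*(-63) = -3604*(-63) = 227052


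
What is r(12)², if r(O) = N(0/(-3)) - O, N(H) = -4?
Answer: 256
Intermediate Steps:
r(O) = -4 - O
r(12)² = (-4 - 1*12)² = (-4 - 12)² = (-16)² = 256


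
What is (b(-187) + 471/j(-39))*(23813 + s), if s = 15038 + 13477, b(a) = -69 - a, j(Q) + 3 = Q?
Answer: 39115180/7 ≈ 5.5879e+6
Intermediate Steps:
j(Q) = -3 + Q
s = 28515
(b(-187) + 471/j(-39))*(23813 + s) = ((-69 - 1*(-187)) + 471/(-3 - 39))*(23813 + 28515) = ((-69 + 187) + 471/(-42))*52328 = (118 + 471*(-1/42))*52328 = (118 - 157/14)*52328 = (1495/14)*52328 = 39115180/7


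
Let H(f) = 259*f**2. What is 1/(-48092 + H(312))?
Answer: 1/25164004 ≈ 3.9739e-8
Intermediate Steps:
1/(-48092 + H(312)) = 1/(-48092 + 259*312**2) = 1/(-48092 + 259*97344) = 1/(-48092 + 25212096) = 1/25164004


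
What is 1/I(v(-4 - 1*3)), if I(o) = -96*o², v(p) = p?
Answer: -1/4704 ≈ -0.00021259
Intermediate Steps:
1/I(v(-4 - 1*3)) = 1/(-96*(-4 - 1*3)²) = 1/(-96*(-4 - 3)²) = 1/(-96*(-7)²) = 1/(-96*49) = 1/(-4704) = -1/4704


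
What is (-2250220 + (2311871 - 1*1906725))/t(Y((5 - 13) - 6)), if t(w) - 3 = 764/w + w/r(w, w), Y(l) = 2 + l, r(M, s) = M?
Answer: 5535222/179 ≈ 30923.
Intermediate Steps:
t(w) = 4 + 764/w (t(w) = 3 + (764/w + w/w) = 3 + (764/w + 1) = 3 + (1 + 764/w) = 4 + 764/w)
(-2250220 + (2311871 - 1*1906725))/t(Y((5 - 13) - 6)) = (-2250220 + (2311871 - 1*1906725))/(4 + 764/(2 + ((5 - 13) - 6))) = (-2250220 + (2311871 - 1906725))/(4 + 764/(2 + (-8 - 6))) = (-2250220 + 405146)/(4 + 764/(2 - 14)) = -1845074/(4 + 764/(-12)) = -1845074/(4 + 764*(-1/12)) = -1845074/(4 - 191/3) = -1845074/(-179/3) = -1845074*(-3/179) = 5535222/179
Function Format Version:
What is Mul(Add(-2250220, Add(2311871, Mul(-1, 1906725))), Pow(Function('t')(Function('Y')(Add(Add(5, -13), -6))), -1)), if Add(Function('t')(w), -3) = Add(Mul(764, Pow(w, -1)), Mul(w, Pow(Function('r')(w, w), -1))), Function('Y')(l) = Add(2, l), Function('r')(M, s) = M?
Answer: Rational(5535222, 179) ≈ 30923.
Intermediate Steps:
Function('t')(w) = Add(4, Mul(764, Pow(w, -1))) (Function('t')(w) = Add(3, Add(Mul(764, Pow(w, -1)), Mul(w, Pow(w, -1)))) = Add(3, Add(Mul(764, Pow(w, -1)), 1)) = Add(3, Add(1, Mul(764, Pow(w, -1)))) = Add(4, Mul(764, Pow(w, -1))))
Mul(Add(-2250220, Add(2311871, Mul(-1, 1906725))), Pow(Function('t')(Function('Y')(Add(Add(5, -13), -6))), -1)) = Mul(Add(-2250220, Add(2311871, Mul(-1, 1906725))), Pow(Add(4, Mul(764, Pow(Add(2, Add(Add(5, -13), -6)), -1))), -1)) = Mul(Add(-2250220, Add(2311871, -1906725)), Pow(Add(4, Mul(764, Pow(Add(2, Add(-8, -6)), -1))), -1)) = Mul(Add(-2250220, 405146), Pow(Add(4, Mul(764, Pow(Add(2, -14), -1))), -1)) = Mul(-1845074, Pow(Add(4, Mul(764, Pow(-12, -1))), -1)) = Mul(-1845074, Pow(Add(4, Mul(764, Rational(-1, 12))), -1)) = Mul(-1845074, Pow(Add(4, Rational(-191, 3)), -1)) = Mul(-1845074, Pow(Rational(-179, 3), -1)) = Mul(-1845074, Rational(-3, 179)) = Rational(5535222, 179)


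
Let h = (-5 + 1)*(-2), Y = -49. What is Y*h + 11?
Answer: -381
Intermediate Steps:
h = 8 (h = -4*(-2) = 8)
Y*h + 11 = -49*8 + 11 = -392 + 11 = -381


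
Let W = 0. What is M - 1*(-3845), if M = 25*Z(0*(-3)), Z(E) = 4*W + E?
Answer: 3845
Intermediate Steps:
Z(E) = E (Z(E) = 4*0 + E = 0 + E = E)
M = 0 (M = 25*(0*(-3)) = 25*0 = 0)
M - 1*(-3845) = 0 - 1*(-3845) = 0 + 3845 = 3845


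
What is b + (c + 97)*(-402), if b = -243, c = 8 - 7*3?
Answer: -34011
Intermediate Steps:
c = -13 (c = 8 - 21 = -13)
b + (c + 97)*(-402) = -243 + (-13 + 97)*(-402) = -243 + 84*(-402) = -243 - 33768 = -34011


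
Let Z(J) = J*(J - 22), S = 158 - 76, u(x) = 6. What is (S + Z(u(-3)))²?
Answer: 196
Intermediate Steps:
S = 82
Z(J) = J*(-22 + J)
(S + Z(u(-3)))² = (82 + 6*(-22 + 6))² = (82 + 6*(-16))² = (82 - 96)² = (-14)² = 196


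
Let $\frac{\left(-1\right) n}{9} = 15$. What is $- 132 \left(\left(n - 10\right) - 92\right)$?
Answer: $31284$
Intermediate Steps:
$n = -135$ ($n = \left(-9\right) 15 = -135$)
$- 132 \left(\left(n - 10\right) - 92\right) = - 132 \left(\left(-135 - 10\right) - 92\right) = - 132 \left(-145 - 92\right) = \left(-132\right) \left(-237\right) = 31284$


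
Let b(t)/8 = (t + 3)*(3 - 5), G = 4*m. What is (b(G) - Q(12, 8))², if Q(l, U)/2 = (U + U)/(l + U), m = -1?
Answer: 5184/25 ≈ 207.36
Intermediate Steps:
Q(l, U) = 4*U/(U + l) (Q(l, U) = 2*((U + U)/(l + U)) = 2*((2*U)/(U + l)) = 2*(2*U/(U + l)) = 4*U/(U + l))
G = -4 (G = 4*(-1) = -4)
b(t) = -48 - 16*t (b(t) = 8*((t + 3)*(3 - 5)) = 8*((3 + t)*(-2)) = 8*(-6 - 2*t) = -48 - 16*t)
(b(G) - Q(12, 8))² = ((-48 - 16*(-4)) - 4*8/(8 + 12))² = ((-48 + 64) - 4*8/20)² = (16 - 4*8/20)² = (16 - 1*8/5)² = (16 - 8/5)² = (72/5)² = 5184/25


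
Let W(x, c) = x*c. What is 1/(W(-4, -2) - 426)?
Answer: -1/418 ≈ -0.0023923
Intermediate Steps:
W(x, c) = c*x
1/(W(-4, -2) - 426) = 1/(-2*(-4) - 426) = 1/(8 - 426) = 1/(-418) = -1/418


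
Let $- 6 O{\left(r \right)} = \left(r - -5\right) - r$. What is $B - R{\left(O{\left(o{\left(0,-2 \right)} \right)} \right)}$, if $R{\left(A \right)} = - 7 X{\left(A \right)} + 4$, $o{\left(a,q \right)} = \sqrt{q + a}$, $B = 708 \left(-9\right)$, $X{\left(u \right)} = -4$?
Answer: $-6404$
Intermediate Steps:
$B = -6372$
$o{\left(a,q \right)} = \sqrt{a + q}$
$O{\left(r \right)} = - \frac{5}{6}$ ($O{\left(r \right)} = - \frac{\left(r - -5\right) - r}{6} = - \frac{\left(r + 5\right) - r}{6} = - \frac{\left(5 + r\right) - r}{6} = \left(- \frac{1}{6}\right) 5 = - \frac{5}{6}$)
$R{\left(A \right)} = 32$ ($R{\left(A \right)} = \left(-7\right) \left(-4\right) + 4 = 28 + 4 = 32$)
$B - R{\left(O{\left(o{\left(0,-2 \right)} \right)} \right)} = -6372 - 32 = -6404$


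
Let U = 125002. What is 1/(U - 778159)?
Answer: -1/653157 ≈ -1.5310e-6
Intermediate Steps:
1/(U - 778159) = 1/(125002 - 778159) = 1/(-653157) = -1/653157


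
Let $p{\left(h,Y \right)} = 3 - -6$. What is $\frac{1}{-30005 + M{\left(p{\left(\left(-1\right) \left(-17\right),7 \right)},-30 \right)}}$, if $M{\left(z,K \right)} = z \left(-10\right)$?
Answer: $- \frac{1}{30095} \approx -3.3228 \cdot 10^{-5}$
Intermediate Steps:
$p{\left(h,Y \right)} = 9$ ($p{\left(h,Y \right)} = 3 + 6 = 9$)
$M{\left(z,K \right)} = - 10 z$
$\frac{1}{-30005 + M{\left(p{\left(\left(-1\right) \left(-17\right),7 \right)},-30 \right)}} = \frac{1}{-30005 - 90} = \frac{1}{-30095} = - \frac{1}{30095}$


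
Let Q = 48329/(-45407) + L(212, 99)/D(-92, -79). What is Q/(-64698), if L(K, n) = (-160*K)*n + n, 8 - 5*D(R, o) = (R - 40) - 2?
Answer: 762386079053/417159376212 ≈ 1.8276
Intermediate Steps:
D(R, o) = 10 - R/5 (D(R, o) = 8/5 - ((R - 40) - 2)/5 = 8/5 - ((-40 + R) - 2)/5 = 8/5 - (-42 + R)/5 = 8/5 + (42/5 - R/5) = 10 - R/5)
L(K, n) = n - 160*K*n (L(K, n) = -160*K*n + n = n - 160*K*n)
Q = -762386079053/6447794 (Q = 48329/(-45407) + (99*(1 - 160*212))/(10 - ⅕*(-92)) = 48329*(-1/45407) + (99*(1 - 33920))/(10 + 92/5) = -48329/45407 + (99*(-33919))/(142/5) = -48329/45407 - 3357981*5/142 = -48329/45407 - 16789905/142 = -762386079053/6447794 ≈ -1.1824e+5)
Q/(-64698) = -762386079053/6447794/(-64698) = -762386079053/6447794*(-1/64698) = 762386079053/417159376212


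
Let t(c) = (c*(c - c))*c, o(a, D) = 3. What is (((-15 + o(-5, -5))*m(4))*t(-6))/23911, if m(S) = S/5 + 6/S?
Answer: 0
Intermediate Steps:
t(c) = 0 (t(c) = (c*0)*c = 0*c = 0)
m(S) = 6/S + S/5 (m(S) = S*(⅕) + 6/S = S/5 + 6/S = 6/S + S/5)
(((-15 + o(-5, -5))*m(4))*t(-6))/23911 = (((-15 + 3)*(6/4 + (⅕)*4))*0)/23911 = (-12*(6*(¼) + ⅘)*0)*(1/23911) = (-12*(3/2 + ⅘)*0)*(1/23911) = (-12*23/10*0)*(1/23911) = -138/5*0*(1/23911) = 0*(1/23911) = 0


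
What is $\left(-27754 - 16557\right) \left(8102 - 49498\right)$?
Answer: $1834298156$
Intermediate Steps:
$\left(-27754 - 16557\right) \left(8102 - 49498\right) = \left(-44311\right) \left(-41396\right) = 1834298156$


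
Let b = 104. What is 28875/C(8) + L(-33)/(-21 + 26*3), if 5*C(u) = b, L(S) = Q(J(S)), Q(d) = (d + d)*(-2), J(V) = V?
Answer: 2747701/1976 ≈ 1390.5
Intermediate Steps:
Q(d) = -4*d (Q(d) = (2*d)*(-2) = -4*d)
L(S) = -4*S
C(u) = 104/5 (C(u) = (⅕)*104 = 104/5)
28875/C(8) + L(-33)/(-21 + 26*3) = 28875/(104/5) + (-4*(-33))/(-21 + 26*3) = 28875*(5/104) + 132/(-21 + 78) = 144375/104 + 132/57 = 144375/104 + 132*(1/57) = 144375/104 + 44/19 = 2747701/1976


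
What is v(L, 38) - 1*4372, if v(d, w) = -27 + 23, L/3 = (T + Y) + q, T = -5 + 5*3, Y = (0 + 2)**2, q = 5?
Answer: -4376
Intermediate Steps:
Y = 4 (Y = 2**2 = 4)
T = 10 (T = -5 + 15 = 10)
L = 57 (L = 3*((10 + 4) + 5) = 3*(14 + 5) = 3*19 = 57)
v(d, w) = -4
v(L, 38) - 1*4372 = -4 - 1*4372 = -4 - 4372 = -4376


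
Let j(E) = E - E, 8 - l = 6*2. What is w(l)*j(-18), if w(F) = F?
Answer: 0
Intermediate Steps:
l = -4 (l = 8 - 6*2 = 8 - 1*12 = 8 - 12 = -4)
j(E) = 0
w(l)*j(-18) = -4*0 = 0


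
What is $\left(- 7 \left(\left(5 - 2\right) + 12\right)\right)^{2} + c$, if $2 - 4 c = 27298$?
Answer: $4201$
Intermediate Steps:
$c = -6824$ ($c = \frac{1}{2} - \frac{13649}{2} = -6824$)
$\left(- 7 \left(\left(5 - 2\right) + 12\right)\right)^{2} + c = \left(- 7 \left(\left(5 - 2\right) + 12\right)\right)^{2} - 6824 = \left(- 7 \left(3 + 12\right)\right)^{2} - 6824 = \left(\left(-7\right) 15\right)^{2} - 6824 = \left(-105\right)^{2} - 6824 = 11025 - 6824 = 4201$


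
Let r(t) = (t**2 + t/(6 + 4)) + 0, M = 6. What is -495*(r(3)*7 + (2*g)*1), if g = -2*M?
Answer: -40689/2 ≈ -20345.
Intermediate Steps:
g = -12 (g = -2*6 = -12)
r(t) = t**2 + t/10 (r(t) = (t**2 + t/10) + 0 = t**2 + t/10)
-495*(r(3)*7 + (2*g)*1) = -495*((3*(1/10 + 3))*7 + (2*(-12))*1) = -495*((3*(31/10))*7 - 24*1) = -495*((93/10)*7 - 24) = -495*(651/10 - 24) = -495*411/10 = -40689/2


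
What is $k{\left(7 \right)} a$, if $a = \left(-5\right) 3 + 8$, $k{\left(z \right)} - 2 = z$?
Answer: $-63$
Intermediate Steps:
$k{\left(z \right)} = 2 + z$
$a = -7$ ($a = -15 + 8 = -7$)
$k{\left(7 \right)} a = \left(2 + 7\right) \left(-7\right) = 9 \left(-7\right) = -63$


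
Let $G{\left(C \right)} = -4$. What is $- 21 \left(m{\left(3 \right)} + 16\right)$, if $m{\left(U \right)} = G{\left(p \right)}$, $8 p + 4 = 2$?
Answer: $-252$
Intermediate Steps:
$p = - \frac{1}{4}$ ($p = - \frac{1}{2} + \frac{1}{8} \cdot 2 = - \frac{1}{2} + \frac{1}{4} = - \frac{1}{4} \approx -0.25$)
$m{\left(U \right)} = -4$
$- 21 \left(m{\left(3 \right)} + 16\right) = - 21 \left(-4 + 16\right) = \left(-21\right) 12 = -252$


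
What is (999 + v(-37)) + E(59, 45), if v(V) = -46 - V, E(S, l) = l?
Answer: 1035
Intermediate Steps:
(999 + v(-37)) + E(59, 45) = (999 + (-46 - 1*(-37))) + 45 = (999 + (-46 + 37)) + 45 = (999 - 9) + 45 = 990 + 45 = 1035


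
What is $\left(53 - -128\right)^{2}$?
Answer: $32761$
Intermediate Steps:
$\left(53 - -128\right)^{2} = \left(53 + 128\right)^{2} = 181^{2} = 32761$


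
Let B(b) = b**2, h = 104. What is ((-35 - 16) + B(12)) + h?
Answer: 197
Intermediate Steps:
((-35 - 16) + B(12)) + h = ((-35 - 16) + 12**2) + 104 = (-51 + 144) + 104 = 93 + 104 = 197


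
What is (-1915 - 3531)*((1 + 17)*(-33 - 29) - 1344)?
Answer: 13397160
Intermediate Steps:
(-1915 - 3531)*((1 + 17)*(-33 - 29) - 1344) = -5446*(18*(-62) - 1344) = -5446*(-1116 - 1344) = -5446*(-2460) = 13397160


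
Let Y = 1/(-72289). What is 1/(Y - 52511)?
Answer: -72289/3795967680 ≈ -1.9044e-5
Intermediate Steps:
Y = -1/72289 ≈ -1.3833e-5
1/(Y - 52511) = 1/(-1/72289 - 52511) = 1/(-3795967680/72289) = -72289/3795967680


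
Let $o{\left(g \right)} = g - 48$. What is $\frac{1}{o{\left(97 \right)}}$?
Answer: $\frac{1}{49} \approx 0.020408$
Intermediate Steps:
$o{\left(g \right)} = -48 + g$ ($o{\left(g \right)} = g - 48 = -48 + g$)
$\frac{1}{o{\left(97 \right)}} = \frac{1}{-48 + 97} = \frac{1}{49}$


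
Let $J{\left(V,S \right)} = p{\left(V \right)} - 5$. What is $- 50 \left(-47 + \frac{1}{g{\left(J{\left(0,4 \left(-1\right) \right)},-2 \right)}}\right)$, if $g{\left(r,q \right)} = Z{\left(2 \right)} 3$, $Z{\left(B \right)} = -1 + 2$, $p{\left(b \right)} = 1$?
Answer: $\frac{7000}{3} \approx 2333.3$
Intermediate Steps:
$Z{\left(B \right)} = 1$
$J{\left(V,S \right)} = -4$ ($J{\left(V,S \right)} = 1 - 5 = -4$)
$g{\left(r,q \right)} = 3$ ($g{\left(r,q \right)} = 1 \cdot 3 = 3$)
$- 50 \left(-47 + \frac{1}{g{\left(J{\left(0,4 \left(-1\right) \right)},-2 \right)}}\right) = - 50 \left(-47 + \frac{1}{3}\right) = \left(-50\right) \left(- \frac{140}{3}\right) = \frac{7000}{3}$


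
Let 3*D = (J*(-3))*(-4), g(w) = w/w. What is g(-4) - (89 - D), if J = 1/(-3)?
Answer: -268/3 ≈ -89.333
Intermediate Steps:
J = -⅓ ≈ -0.33333
g(w) = 1
D = -4/3 (D = (-⅓*(-3)*(-4))/3 = (1*(-4))/3 = (⅓)*(-4) = -4/3 ≈ -1.3333)
g(-4) - (89 - D) = 1 - (89 - 1*(-4/3)) = 1 - (89 + 4/3) = 1 - 1*271/3 = 1 - 271/3 = -268/3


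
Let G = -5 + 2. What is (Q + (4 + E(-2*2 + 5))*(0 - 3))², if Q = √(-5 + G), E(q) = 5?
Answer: 721 - 108*I*√2 ≈ 721.0 - 152.74*I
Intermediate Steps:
G = -3
Q = 2*I*√2 (Q = √(-5 - 3) = √(-8) = 2*I*√2 ≈ 2.8284*I)
(Q + (4 + E(-2*2 + 5))*(0 - 3))² = (2*I*√2 + (4 + 5)*(0 - 3))² = (2*I*√2 + 9*(-3))² = (2*I*√2 - 27)² = (-27 + 2*I*√2)²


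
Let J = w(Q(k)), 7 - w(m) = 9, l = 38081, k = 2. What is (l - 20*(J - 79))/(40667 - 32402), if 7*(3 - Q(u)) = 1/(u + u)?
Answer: 1369/285 ≈ 4.8035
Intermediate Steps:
Q(u) = 3 - 1/(14*u) (Q(u) = 3 - 1/(7*(u + u)) = 3 - 1/(2*u)/7 = 3 - 1/(14*u))
w(m) = -2 (w(m) = 7 - 1*9 = 7 - 9 = -2)
J = -2
(l - 20*(J - 79))/(40667 - 32402) = (38081 - 20*(-2 - 79))/(40667 - 32402) = (38081 - 20*(-81))/8265 = (38081 + 1620)*(1/8265) = 39701*(1/8265) = 1369/285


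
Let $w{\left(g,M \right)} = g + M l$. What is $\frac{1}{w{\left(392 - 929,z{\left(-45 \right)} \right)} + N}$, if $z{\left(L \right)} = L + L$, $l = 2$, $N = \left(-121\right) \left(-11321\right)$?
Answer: $\frac{1}{1369124} \approx 7.3039 \cdot 10^{-7}$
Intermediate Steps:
$N = 1369841$
$z{\left(L \right)} = 2 L$
$w{\left(g,M \right)} = g + 2 M$ ($w{\left(g,M \right)} = g + M 2 = g + 2 M$)
$\frac{1}{w{\left(392 - 929,z{\left(-45 \right)} \right)} + N} = \frac{1}{\left(\left(392 - 929\right) + 2 \cdot 2 \left(-45\right)\right) + 1369841} = \frac{1}{\left(-537 + 2 \left(-90\right)\right) + 1369841} = \frac{1}{\left(-537 - 180\right) + 1369841} = \frac{1}{-717 + 1369841} = \frac{1}{1369124}$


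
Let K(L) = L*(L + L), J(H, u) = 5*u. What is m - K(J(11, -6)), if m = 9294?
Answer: 7494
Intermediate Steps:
K(L) = 2*L² (K(L) = L*(2*L) = 2*L²)
m - K(J(11, -6)) = 9294 - 2*(5*(-6))² = 9294 - 2*(-30)² = 9294 - 2*900 = 9294 - 1*1800 = 9294 - 1800 = 7494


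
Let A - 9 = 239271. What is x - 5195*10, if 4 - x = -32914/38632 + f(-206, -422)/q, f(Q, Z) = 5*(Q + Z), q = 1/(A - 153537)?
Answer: 5199501641841/19316 ≈ 2.6918e+8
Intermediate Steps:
A = 239280 (A = 9 + 239271 = 239280)
q = 1/85743 (q = 1/(239280 - 153537) = 1/85743 ≈ 1.1663e-5)
f(Q, Z) = 5*Q + 5*Z
x = 5200505108041/19316 (x = 4 - (-32914/38632 + (5*(-206) + 5*(-422))/(1/85743)) = 4 - (-32914*1/38632 + (-1030 - 2110)*85743) = 4 - (-16457/19316 - 3140*85743) = 4 - (-16457/19316 - 269233020) = 4 - 1*(-5200505030777/19316) = 4 + 5200505030777/19316 = 5200505108041/19316 ≈ 2.6923e+8)
x - 5195*10 = 5200505108041/19316 - 5195*10 = 5200505108041/19316 - 1*51950 = 5200505108041/19316 - 51950 = 5199501641841/19316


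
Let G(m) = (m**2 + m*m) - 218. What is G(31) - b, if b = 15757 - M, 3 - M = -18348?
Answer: 4298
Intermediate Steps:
G(m) = -218 + 2*m**2 (G(m) = (m**2 + m**2) - 218 = 2*m**2 - 218 = -218 + 2*m**2)
M = 18351 (M = 3 - 1*(-18348) = 3 + 18348 = 18351)
b = -2594 (b = 15757 - 1*18351 = 15757 - 18351 = -2594)
G(31) - b = (-218 + 2*31**2) - 1*(-2594) = (-218 + 2*961) + 2594 = (-218 + 1922) + 2594 = 1704 + 2594 = 4298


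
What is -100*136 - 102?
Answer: -13702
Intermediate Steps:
-100*136 - 102 = -13600 - 102 = -13702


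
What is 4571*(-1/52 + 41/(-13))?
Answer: -754215/52 ≈ -14504.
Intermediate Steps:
4571*(-1/52 + 41/(-13)) = 4571*(-1*1/52 + 41*(-1/13)) = 4571*(-1/52 - 41/13) = 4571*(-165/52) = -754215/52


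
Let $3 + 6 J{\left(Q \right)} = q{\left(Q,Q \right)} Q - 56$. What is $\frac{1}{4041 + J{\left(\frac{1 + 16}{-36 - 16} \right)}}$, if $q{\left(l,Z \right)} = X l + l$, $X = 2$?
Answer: $\frac{16224}{65402515} \approx 0.00024806$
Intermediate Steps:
$q{\left(l,Z \right)} = 3 l$ ($q{\left(l,Z \right)} = 2 l + l = 3 l$)
$J{\left(Q \right)} = - \frac{59}{6} + \frac{Q^{2}}{2}$ ($J{\left(Q \right)} = - \frac{1}{2} + \frac{3 Q Q - 56}{6} = - \frac{1}{2} + \frac{3 Q^{2} - 56}{6} = - \frac{1}{2} + \frac{-56 + 3 Q^{2}}{6} = - \frac{1}{2} + \left(- \frac{28}{3} + \frac{Q^{2}}{2}\right) = - \frac{59}{6} + \frac{Q^{2}}{2}$)
$\frac{1}{4041 + J{\left(\frac{1 + 16}{-36 - 16} \right)}} = \frac{1}{4041 - \left(\frac{59}{6} - \frac{\left(\frac{1 + 16}{-36 - 16}\right)^{2}}{2}\right)} = \frac{1}{4041 - \left(\frac{59}{6} - \frac{\left(\frac{17}{-52}\right)^{2}}{2}\right)} = \frac{1}{4041 - \left(\frac{59}{6} - \frac{\left(17 \left(- \frac{1}{52}\right)\right)^{2}}{2}\right)} = \frac{1}{4041 - \left(\frac{59}{6} - \frac{\left(- \frac{17}{52}\right)^{2}}{2}\right)} = \frac{1}{4041 + \left(- \frac{59}{6} + \frac{1}{2} \cdot \frac{289}{2704}\right)} = \frac{1}{4041 + \left(- \frac{59}{6} + \frac{289}{5408}\right)} = \frac{1}{4041 - \frac{158669}{16224}} = \frac{1}{\frac{65402515}{16224}} = \frac{16224}{65402515}$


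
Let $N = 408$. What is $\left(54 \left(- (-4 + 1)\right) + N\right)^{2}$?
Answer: $324900$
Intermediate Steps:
$\left(54 \left(- (-4 + 1)\right) + N\right)^{2} = \left(54 \left(- (-4 + 1)\right) + 408\right)^{2} = \left(54 \left(\left(-1\right) \left(-3\right)\right) + 408\right)^{2} = \left(54 \cdot 3 + 408\right)^{2} = \left(162 + 408\right)^{2} = 570^{2} = 324900$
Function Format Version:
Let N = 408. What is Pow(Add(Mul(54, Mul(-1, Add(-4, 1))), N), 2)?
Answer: 324900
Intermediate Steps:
Pow(Add(Mul(54, Mul(-1, Add(-4, 1))), N), 2) = Pow(Add(Mul(54, Mul(-1, Add(-4, 1))), 408), 2) = Pow(Add(Mul(54, Mul(-1, -3)), 408), 2) = Pow(Add(Mul(54, 3), 408), 2) = Pow(Add(162, 408), 2) = Pow(570, 2) = 324900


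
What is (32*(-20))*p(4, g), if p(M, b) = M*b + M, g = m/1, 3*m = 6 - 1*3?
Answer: -5120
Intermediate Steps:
m = 1 (m = (6 - 1*3)/3 = (6 - 3)/3 = (1/3)*3 = 1)
g = 1 (g = 1/1 = 1*1 = 1)
p(M, b) = M + M*b
(32*(-20))*p(4, g) = (32*(-20))*(4*(1 + 1)) = -2560*2 = -640*8 = -5120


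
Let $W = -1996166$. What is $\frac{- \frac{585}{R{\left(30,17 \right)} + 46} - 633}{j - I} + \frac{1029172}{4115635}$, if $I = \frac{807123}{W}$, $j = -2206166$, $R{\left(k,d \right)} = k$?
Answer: $\frac{172429034521187007653}{688739847747464418290} \approx 0.25035$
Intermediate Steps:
$I = - \frac{807123}{1996166}$ ($I = \frac{807123}{-1996166} = 807123 \left(- \frac{1}{1996166}\right) = - \frac{807123}{1996166} \approx -0.40434$)
$\frac{- \frac{585}{R{\left(30,17 \right)} + 46} - 633}{j - I} + \frac{1029172}{4115635} = \frac{- \frac{585}{30 + 46} - 633}{-2206166 - - \frac{807123}{1996166}} + \frac{1029172}{4115635} = \frac{- \frac{585}{76} - 633}{-2206166 + \frac{807123}{1996166}} + 1029172 \cdot \frac{1}{4115635} = \frac{\left(-585\right) \frac{1}{76} - 633}{- \frac{4403872752433}{1996166}} + \frac{1029172}{4115635} = \left(- \frac{585}{76} - 633\right) \left(- \frac{1996166}{4403872752433}\right) + \frac{1029172}{4115635} = \left(- \frac{48693}{76}\right) \left(- \frac{1996166}{4403872752433}\right) + \frac{1029172}{4115635} = \frac{48599655519}{167347164592454} + \frac{1029172}{4115635} = \frac{172429034521187007653}{688739847747464418290}$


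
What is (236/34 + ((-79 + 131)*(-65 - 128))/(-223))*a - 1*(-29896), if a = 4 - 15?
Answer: 111169550/3791 ≈ 29325.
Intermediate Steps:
a = -11
(236/34 + ((-79 + 131)*(-65 - 128))/(-223))*a - 1*(-29896) = (236/34 + ((-79 + 131)*(-65 - 128))/(-223))*(-11) - 1*(-29896) = (236*(1/34) + (52*(-193))*(-1/223))*(-11) + 29896 = (118/17 - 10036*(-1/223))*(-11) + 29896 = (118/17 + 10036/223)*(-11) + 29896 = (196926/3791)*(-11) + 29896 = -2166186/3791 + 29896 = 111169550/3791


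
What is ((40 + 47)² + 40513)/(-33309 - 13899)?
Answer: -24041/23604 ≈ -1.0185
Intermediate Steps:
((40 + 47)² + 40513)/(-33309 - 13899) = (87² + 40513)/(-47208) = (7569 + 40513)*(-1/47208) = 48082*(-1/47208) = -24041/23604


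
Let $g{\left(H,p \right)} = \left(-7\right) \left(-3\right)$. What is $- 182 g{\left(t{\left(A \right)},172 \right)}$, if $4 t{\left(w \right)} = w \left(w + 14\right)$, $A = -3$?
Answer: $-3822$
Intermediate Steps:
$t{\left(w \right)} = \frac{w \left(14 + w\right)}{4}$ ($t{\left(w \right)} = \frac{w \left(w + 14\right)}{4} = \frac{w \left(14 + w\right)}{4}$)
$g{\left(H,p \right)} = 21$
$- 182 g{\left(t{\left(A \right)},172 \right)} = \left(-182\right) 21 = -3822$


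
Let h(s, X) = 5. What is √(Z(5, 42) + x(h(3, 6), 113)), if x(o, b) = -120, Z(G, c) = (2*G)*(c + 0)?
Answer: 10*√3 ≈ 17.320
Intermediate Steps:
Z(G, c) = 2*G*c (Z(G, c) = (2*G)*c = 2*G*c)
√(Z(5, 42) + x(h(3, 6), 113)) = √(2*5*42 - 120) = √(420 - 120) = √300 = 10*√3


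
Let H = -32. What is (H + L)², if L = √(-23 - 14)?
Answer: (32 - I*√37)² ≈ 987.0 - 389.3*I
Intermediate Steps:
L = I*√37 (L = √(-37) = I*√37 ≈ 6.0828*I)
(H + L)² = (-32 + I*√37)²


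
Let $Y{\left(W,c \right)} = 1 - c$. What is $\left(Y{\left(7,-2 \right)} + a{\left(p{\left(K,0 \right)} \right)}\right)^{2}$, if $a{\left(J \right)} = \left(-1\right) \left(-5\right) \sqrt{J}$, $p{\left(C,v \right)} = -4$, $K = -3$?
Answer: $-91 + 60 i \approx -91.0 + 60.0 i$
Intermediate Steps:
$a{\left(J \right)} = 5 \sqrt{J}$
$\left(Y{\left(7,-2 \right)} + a{\left(p{\left(K,0 \right)} \right)}\right)^{2} = \left(\left(1 - -2\right) + 5 \sqrt{-4}\right)^{2} = \left(\left(1 + 2\right) + 5 \cdot 2 i\right)^{2} = \left(3 + 10 i\right)^{2}$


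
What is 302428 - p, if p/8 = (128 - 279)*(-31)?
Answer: 264980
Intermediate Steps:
p = 37448 (p = 8*((128 - 279)*(-31)) = 8*(-151*(-31)) = 8*4681 = 37448)
302428 - p = 302428 - 1*37448 = 302428 - 37448 = 264980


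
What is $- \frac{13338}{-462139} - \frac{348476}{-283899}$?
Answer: $\frac{164830995026}{131200799961} \approx 1.2563$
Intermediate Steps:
$- \frac{13338}{-462139} - \frac{348476}{-283899} = \left(-13338\right) \left(- \frac{1}{462139}\right) - - \frac{348476}{283899} = \frac{13338}{462139} + \frac{348476}{283899} = \frac{164830995026}{131200799961}$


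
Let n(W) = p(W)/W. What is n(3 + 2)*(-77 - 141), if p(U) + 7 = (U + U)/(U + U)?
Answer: 1308/5 ≈ 261.60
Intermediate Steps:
p(U) = -6 (p(U) = -7 + (U + U)/(U + U) = -7 + (2*U)/((2*U)) = -7 + (2*U)*(1/(2*U)) = -7 + 1 = -6)
n(W) = -6/W
n(3 + 2)*(-77 - 141) = (-6/(3 + 2))*(-77 - 141) = -6/5*(-218) = 1308/5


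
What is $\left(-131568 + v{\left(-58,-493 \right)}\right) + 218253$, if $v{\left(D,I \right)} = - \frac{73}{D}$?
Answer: $\frac{5027803}{58} \approx 86686.0$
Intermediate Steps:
$\left(-131568 + v{\left(-58,-493 \right)}\right) + 218253 = \left(-131568 - \frac{73}{-58}\right) + 218253 = \left(-131568 - - \frac{73}{58}\right) + 218253 = \left(-131568 + \frac{73}{58}\right) + 218253 = - \frac{7630871}{58} + 218253 = \frac{5027803}{58}$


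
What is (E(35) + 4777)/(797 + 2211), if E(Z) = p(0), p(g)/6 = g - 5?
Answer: 101/64 ≈ 1.5781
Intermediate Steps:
p(g) = -30 + 6*g (p(g) = 6*(g - 5) = 6*(-5 + g) = -30 + 6*g)
E(Z) = -30 (E(Z) = -30 + 6*0 = -30 + 0 = -30)
(E(35) + 4777)/(797 + 2211) = (-30 + 4777)/(797 + 2211) = 4747/3008 = 4747*(1/3008) = 101/64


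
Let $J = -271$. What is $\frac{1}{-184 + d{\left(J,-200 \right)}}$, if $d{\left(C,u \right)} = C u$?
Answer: $\frac{1}{54016} \approx 1.8513 \cdot 10^{-5}$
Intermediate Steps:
$\frac{1}{-184 + d{\left(J,-200 \right)}} = \frac{1}{-184 - -54200} = \frac{1}{-184 + 54200} = \frac{1}{54016}$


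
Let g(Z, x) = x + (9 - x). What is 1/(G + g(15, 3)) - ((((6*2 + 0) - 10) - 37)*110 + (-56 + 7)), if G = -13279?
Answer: 51739729/13270 ≈ 3899.0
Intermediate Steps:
g(Z, x) = 9
1/(G + g(15, 3)) - ((((6*2 + 0) - 10) - 37)*110 + (-56 + 7)) = 1/(-13279 + 9) - ((((6*2 + 0) - 10) - 37)*110 + (-56 + 7)) = 1/(-13270) - ((((12 + 0) - 10) - 37)*110 - 49) = -1/13270 - (((12 - 10) - 37)*110 - 49) = -1/13270 - ((2 - 37)*110 - 49) = -1/13270 - (-35*110 - 49) = -1/13270 - (-3850 - 49) = -1/13270 - 1*(-3899) = -1/13270 + 3899 = 51739729/13270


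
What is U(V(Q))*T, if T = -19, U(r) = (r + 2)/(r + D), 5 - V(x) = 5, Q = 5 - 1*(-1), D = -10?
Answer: 19/5 ≈ 3.8000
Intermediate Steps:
Q = 6 (Q = 5 + 1 = 6)
V(x) = 0 (V(x) = 5 - 1*5 = 5 - 5 = 0)
U(r) = (2 + r)/(-10 + r) (U(r) = (r + 2)/(r - 10) = (2 + r)/(-10 + r))
U(V(Q))*T = ((2 + 0)/(-10 + 0))*(-19) = (2/(-10))*(-19) = -1/10*2*(-19) = -1/5*(-19) = 19/5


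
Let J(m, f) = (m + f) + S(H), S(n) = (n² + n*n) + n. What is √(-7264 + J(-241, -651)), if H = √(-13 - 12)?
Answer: √(-8206 + 5*I) ≈ 0.0276 + 90.587*I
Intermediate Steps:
H = 5*I (H = √(-25) = 5*I ≈ 5.0*I)
S(n) = n + 2*n² (S(n) = (n² + n²) + n = 2*n² + n = n + 2*n²)
J(m, f) = f + m + 5*I*(1 + 10*I) (J(m, f) = (m + f) + (5*I)*(1 + 2*(5*I)) = (f + m) + (5*I)*(1 + 10*I) = (f + m) + 5*I*(1 + 10*I) = f + m + 5*I*(1 + 10*I))
√(-7264 + J(-241, -651)) = √(-7264 + (-50 - 651 - 241 + 5*I)) = √(-7264 + (-942 + 5*I)) = √(-8206 + 5*I)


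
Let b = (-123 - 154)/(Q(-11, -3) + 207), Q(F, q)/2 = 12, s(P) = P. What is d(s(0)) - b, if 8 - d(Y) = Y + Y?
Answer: 2125/231 ≈ 9.1991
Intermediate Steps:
d(Y) = 8 - 2*Y (d(Y) = 8 - (Y + Y) = 8 - 2*Y)
Q(F, q) = 24 (Q(F, q) = 2*12 = 24)
b = -277/231 (b = (-123 - 154)/(24 + 207) = -277/231 ≈ -1.1991)
d(s(0)) - b = (8 - 2*0) - 1*(-277/231) = (8 + 0) + 277/231 = 8 + 277/231 = 2125/231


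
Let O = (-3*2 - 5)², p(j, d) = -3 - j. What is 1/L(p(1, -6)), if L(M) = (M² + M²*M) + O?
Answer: 1/73 ≈ 0.013699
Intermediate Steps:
O = 121 (O = (-6 - 5)² = (-11)² = 121)
L(M) = 121 + M² + M³ (L(M) = (M² + M²*M) + 121 = (M² + M³) + 121 = 121 + M² + M³)
1/L(p(1, -6)) = 1/(121 + (-3 - 1*1)² + (-3 - 1*1)³) = 1/(121 + (-3 - 1)² + (-3 - 1)³) = 1/(121 + (-4)² + (-4)³) = 1/(121 + 16 - 64) = 1/73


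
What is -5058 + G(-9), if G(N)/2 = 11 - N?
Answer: -5018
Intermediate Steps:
G(N) = 22 - 2*N (G(N) = 2*(11 - N) = 22 - 2*N)
-5058 + G(-9) = -5058 + (22 - 2*(-9)) = -5058 + (22 + 18) = -5058 + 40 = -5018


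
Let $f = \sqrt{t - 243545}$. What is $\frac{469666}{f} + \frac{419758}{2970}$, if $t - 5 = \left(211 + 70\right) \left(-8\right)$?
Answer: $\frac{209879}{1485} - \frac{234833 i \sqrt{61447}}{61447} \approx 141.33 - 947.35 i$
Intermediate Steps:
$t = -2243$ ($t = 5 + \left(211 + 70\right) \left(-8\right) = 5 + 281 \left(-8\right) = 5 - 2248 = -2243$)
$f = 2 i \sqrt{61447}$ ($f = \sqrt{-2243 - 243545} = \sqrt{-245788} = 2 i \sqrt{61447} \approx 495.77 i$)
$\frac{469666}{f} + \frac{419758}{2970} = \frac{469666}{2 i \sqrt{61447}} + \frac{419758}{2970} = 469666 \left(- \frac{i \sqrt{61447}}{122894}\right) + 419758 \cdot \frac{1}{2970} = - \frac{234833 i \sqrt{61447}}{61447} + \frac{209879}{1485} = \frac{209879}{1485} - \frac{234833 i \sqrt{61447}}{61447}$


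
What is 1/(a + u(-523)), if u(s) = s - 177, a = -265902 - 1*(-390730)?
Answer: 1/124128 ≈ 8.0562e-6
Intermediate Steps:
a = 124828 (a = -265902 + 390730 = 124828)
u(s) = -177 + s
1/(a + u(-523)) = 1/(124828 + (-177 - 523)) = 1/(124828 - 700) = 1/124128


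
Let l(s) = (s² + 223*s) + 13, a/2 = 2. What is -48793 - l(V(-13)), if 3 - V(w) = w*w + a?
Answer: -39796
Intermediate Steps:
a = 4 (a = 2*2 = 4)
V(w) = -1 - w² (V(w) = 3 - (w*w + 4) = 3 - (w² + 4) = 3 - (4 + w²) = 3 + (-4 - w²) = -1 - w²)
l(s) = 13 + s² + 223*s
-48793 - l(V(-13)) = -48793 - (13 + (-1 - 1*(-13)²)² + 223*(-1 - 1*(-13)²)) = -48793 - (13 + (-1 - 1*169)² + 223*(-1 - 1*169)) = -48793 - (13 + (-1 - 169)² + 223*(-1 - 169)) = -48793 - (13 + (-170)² + 223*(-170)) = -48793 - (13 + 28900 - 37910) = -48793 - 1*(-8997) = -48793 + 8997 = -39796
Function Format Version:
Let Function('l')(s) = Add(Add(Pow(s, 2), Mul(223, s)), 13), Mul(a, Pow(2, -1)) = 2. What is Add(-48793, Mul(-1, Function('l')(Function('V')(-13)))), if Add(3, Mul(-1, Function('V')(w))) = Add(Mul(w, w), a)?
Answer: -39796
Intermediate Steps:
a = 4 (a = Mul(2, 2) = 4)
Function('V')(w) = Add(-1, Mul(-1, Pow(w, 2))) (Function('V')(w) = Add(3, Mul(-1, Add(Mul(w, w), 4))) = Add(3, Mul(-1, Add(Pow(w, 2), 4))) = Add(3, Mul(-1, Add(4, Pow(w, 2)))) = Add(3, Add(-4, Mul(-1, Pow(w, 2)))) = Add(-1, Mul(-1, Pow(w, 2))))
Function('l')(s) = Add(13, Pow(s, 2), Mul(223, s))
Add(-48793, Mul(-1, Function('l')(Function('V')(-13)))) = Add(-48793, Mul(-1, Add(13, Pow(Add(-1, Mul(-1, Pow(-13, 2))), 2), Mul(223, Add(-1, Mul(-1, Pow(-13, 2))))))) = Add(-48793, Mul(-1, Add(13, Pow(Add(-1, Mul(-1, 169)), 2), Mul(223, Add(-1, Mul(-1, 169)))))) = Add(-48793, Mul(-1, Add(13, Pow(Add(-1, -169), 2), Mul(223, Add(-1, -169))))) = Add(-48793, Mul(-1, Add(13, Pow(-170, 2), Mul(223, -170)))) = Add(-48793, Mul(-1, Add(13, 28900, -37910))) = Add(-48793, Mul(-1, -8997)) = Add(-48793, 8997) = -39796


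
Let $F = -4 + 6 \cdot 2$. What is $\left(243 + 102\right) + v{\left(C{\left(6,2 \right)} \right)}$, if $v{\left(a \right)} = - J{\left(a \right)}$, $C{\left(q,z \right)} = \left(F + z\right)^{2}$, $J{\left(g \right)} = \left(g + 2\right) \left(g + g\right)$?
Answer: $-20055$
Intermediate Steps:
$J{\left(g \right)} = 2 g \left(2 + g\right)$ ($J{\left(g \right)} = \left(2 + g\right) 2 g = 2 g \left(2 + g\right)$)
$F = 8$ ($F = -4 + 12 = 8$)
$C{\left(q,z \right)} = \left(8 + z\right)^{2}$
$v{\left(a \right)} = - 2 a \left(2 + a\right)$
$\left(243 + 102\right) + v{\left(C{\left(6,2 \right)} \right)} = \left(243 + 102\right) - 2 \left(8 + 2\right)^{2} \left(2 + \left(8 + 2\right)^{2}\right) = 345 - 2 \cdot 10^{2} \left(2 + 10^{2}\right) = 345 - 200 \left(2 + 100\right) = 345 - 200 \cdot 102 = 345 - 20400 = -20055$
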